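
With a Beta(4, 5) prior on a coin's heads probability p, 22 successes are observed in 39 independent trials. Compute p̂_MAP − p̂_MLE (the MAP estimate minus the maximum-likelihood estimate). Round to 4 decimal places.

MAP − MLE = -0.0206

Posterior is Beta(26, 22); MAP = (26−1)/(48−2) = 25/46 ≈ 0.54348.
MLE ignores the prior: p̂_MLE = k/n = 22/39 ≈ 0.56410.
Difference = 25/46 − 22/39 = -37/1794 ≈ -0.0206.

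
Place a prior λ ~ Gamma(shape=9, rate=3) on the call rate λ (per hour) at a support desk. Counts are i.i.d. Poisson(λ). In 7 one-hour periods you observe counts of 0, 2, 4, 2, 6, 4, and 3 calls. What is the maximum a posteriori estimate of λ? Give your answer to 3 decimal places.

Σxᵢ = 0+2+4+2+6+4+3 = 21, with n = 7.
Posterior ∝ λ^8e^(−3λ) · λ^21e^(−7λ) = λ^29e^(−10λ), i.e. Gamma(shape=30, rate=10).
The mode of a Gamma(a, b) with a ≥ 1 (shape–rate) is (a−1)/b = 29/10 ≈ 2.900.

λ̂_MAP = 2.900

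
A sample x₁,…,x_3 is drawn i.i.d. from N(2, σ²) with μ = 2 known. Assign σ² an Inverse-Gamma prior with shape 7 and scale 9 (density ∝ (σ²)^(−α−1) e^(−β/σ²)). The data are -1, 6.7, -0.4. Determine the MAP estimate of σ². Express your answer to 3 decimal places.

Sum of squared deviations about the known mean: SS = (-1−2)² + (6.7−2)² + (-0.4−2)² = 36.85.
The Normal likelihood contributes (σ²)^(−n/2) exp(−SS/(2σ²)), so the posterior is Inverse-Gamma(α + n/2, β + SS/2) = Inverse-Gamma(8.5, 27.425).
The mode of Inverse-Gamma(a, b) is b/(a+1) = 27.425/9.5 ≈ 2.887.

σ̂²_MAP = 2.887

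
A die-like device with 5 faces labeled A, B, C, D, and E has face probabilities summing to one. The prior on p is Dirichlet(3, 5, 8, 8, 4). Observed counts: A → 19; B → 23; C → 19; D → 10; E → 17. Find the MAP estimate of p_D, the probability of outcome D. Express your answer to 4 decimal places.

MAP estimate of p_D = 0.1532

The posterior is Dirichlet(αᵢ + nᵢ) = Dirichlet(22, 28, 27, 18, 21).
For a Dirichlet(a₁,…,a_K) with all aᵢ > 1, the mode has j-th component (aⱼ − 1)/(Σaᵢ − K).
Here Σaᵢ = 116 and K = 5, so p_D = (18 − 1)/(116 − 5) = 17/111 ≈ 0.1532.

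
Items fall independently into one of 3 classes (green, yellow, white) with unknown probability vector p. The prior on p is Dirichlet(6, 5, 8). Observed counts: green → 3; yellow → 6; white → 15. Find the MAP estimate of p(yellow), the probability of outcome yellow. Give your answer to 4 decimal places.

MAP estimate of p(yellow) = 0.2500

The posterior is Dirichlet(αᵢ + nᵢ) = Dirichlet(9, 11, 23).
For a Dirichlet(a₁,…,a_K) with all aᵢ > 1, the mode has j-th component (aⱼ − 1)/(Σaᵢ − K).
Here Σaᵢ = 43 and K = 3, so p(yellow) = (11 − 1)/(43 − 3) = 10/40 ≈ 0.2500.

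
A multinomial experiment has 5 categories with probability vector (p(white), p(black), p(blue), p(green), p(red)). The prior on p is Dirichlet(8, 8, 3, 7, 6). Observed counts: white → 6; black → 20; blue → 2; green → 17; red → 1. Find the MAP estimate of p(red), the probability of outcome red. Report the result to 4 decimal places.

MAP estimate of p(red) = 0.0822

The posterior is Dirichlet(αᵢ + nᵢ) = Dirichlet(14, 28, 5, 24, 7).
For a Dirichlet(a₁,…,a_K) with all aᵢ > 1, the mode has j-th component (aⱼ − 1)/(Σaᵢ − K).
Here Σaᵢ = 78 and K = 5, so p(red) = (7 − 1)/(78 − 5) = 6/73 ≈ 0.0822.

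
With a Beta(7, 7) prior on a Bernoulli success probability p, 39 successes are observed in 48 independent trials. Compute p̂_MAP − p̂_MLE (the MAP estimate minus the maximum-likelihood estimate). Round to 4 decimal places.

Posterior is Beta(46, 16); MAP = (46−1)/(62−2) = 45/60 ≈ 0.75000.
MLE ignores the prior: p̂_MLE = k/n = 39/48 ≈ 0.81250.
Difference = 45/60 − 39/48 = -1/16 ≈ -0.0625.

MAP − MLE = -0.0625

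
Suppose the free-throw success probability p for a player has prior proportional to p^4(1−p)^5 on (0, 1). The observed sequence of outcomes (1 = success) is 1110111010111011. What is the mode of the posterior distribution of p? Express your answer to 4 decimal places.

p̂_MAP = 0.6400

The prior density ∝ p^4(1−p)^5 is the kernel of Beta(5, 6).
Data: 12 successes in 16 trials (from the sequence). The binomial likelihood contributes p^12(1−p)^4, so the posterior is Beta(5+12, 6+4) = Beta(17, 10).
For Beta(a, b) with a, b > 1 the mode is (a−1)/(a+b−2) = 16/25 ≈ 0.6400.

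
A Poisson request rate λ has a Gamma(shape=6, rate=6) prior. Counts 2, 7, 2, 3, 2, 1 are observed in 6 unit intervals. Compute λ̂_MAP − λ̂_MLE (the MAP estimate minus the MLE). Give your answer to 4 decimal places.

Σxᵢ = 17. Posterior is Gamma(23, 12); MAP = (23−1)/12 = 22/12 ≈ 1.83333.
MLE = x̄ = 17/6 ≈ 2.83333.
Difference = 22/12 − 17/6 = -1 ≈ -1.0000.

MAP − MLE = -1.0000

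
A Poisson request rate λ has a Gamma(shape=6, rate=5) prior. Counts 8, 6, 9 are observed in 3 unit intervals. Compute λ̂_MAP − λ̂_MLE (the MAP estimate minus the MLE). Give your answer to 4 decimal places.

Σxᵢ = 23. Posterior is Gamma(29, 8); MAP = (29−1)/8 = 28/8 ≈ 3.50000.
MLE = x̄ = 23/3 ≈ 7.66667.
Difference = 28/8 − 23/3 = -25/6 ≈ -4.1667.

MAP − MLE = -4.1667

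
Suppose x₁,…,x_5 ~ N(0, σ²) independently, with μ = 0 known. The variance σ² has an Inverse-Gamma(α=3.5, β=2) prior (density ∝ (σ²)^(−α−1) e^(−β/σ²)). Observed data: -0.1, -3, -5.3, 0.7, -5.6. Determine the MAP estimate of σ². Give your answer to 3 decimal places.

Sum of squared deviations about the known mean: SS = (-0.1−0)² + (-3−0)² + (-5.3−0)² + (0.7−0)² + (-5.6−0)² = 68.95.
The Normal likelihood contributes (σ²)^(−n/2) exp(−SS/(2σ²)), so the posterior is Inverse-Gamma(α + n/2, β + SS/2) = Inverse-Gamma(6, 36.475).
The mode of Inverse-Gamma(a, b) is b/(a+1) = 36.475/7 ≈ 5.211.

σ̂²_MAP = 5.211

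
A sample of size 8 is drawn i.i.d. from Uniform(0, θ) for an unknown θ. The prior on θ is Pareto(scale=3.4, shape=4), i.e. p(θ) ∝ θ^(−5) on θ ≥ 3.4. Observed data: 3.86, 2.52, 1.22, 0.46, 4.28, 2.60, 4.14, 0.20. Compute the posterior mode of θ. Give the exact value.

The Uniform(0, θ) likelihood is θ^(−n) for θ ≥ max(xᵢ), zero otherwise. Here max(xᵢ) = 4.28.
Posterior ∝ θ^(−5) · θ^(−8) = θ^(−13) on θ ≥ max(3.4, 4.28) = 4.28.
This density is strictly decreasing in θ, so the posterior mode lies at the lower boundary of the support.

θ̂_MAP = 4.28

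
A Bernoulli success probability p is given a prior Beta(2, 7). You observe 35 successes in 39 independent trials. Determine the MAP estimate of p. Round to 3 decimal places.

p̂_MAP = 0.783

Prior: Beta(2, 7).
Data: 35 successes in 39 trials. The binomial likelihood contributes p^35(1−p)^4, so the posterior is Beta(2+35, 7+4) = Beta(37, 11).
For Beta(a, b) with a, b > 1 the mode is (a−1)/(a+b−2) = 36/46 ≈ 0.783.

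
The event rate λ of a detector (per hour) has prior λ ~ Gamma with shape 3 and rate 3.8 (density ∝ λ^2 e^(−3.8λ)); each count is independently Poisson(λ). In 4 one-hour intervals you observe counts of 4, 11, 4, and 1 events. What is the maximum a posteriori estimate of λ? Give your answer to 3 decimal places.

λ̂_MAP = 2.821

Σxᵢ = 4+11+4+1 = 20, with n = 4.
Posterior ∝ λ^2e^(−3.8λ) · λ^20e^(−4λ) = λ^22e^(−7.8λ), i.e. Gamma(shape=23, rate=7.8).
The mode of a Gamma(a, b) with a ≥ 1 (shape–rate) is (a−1)/b = 22/7.8 ≈ 2.821.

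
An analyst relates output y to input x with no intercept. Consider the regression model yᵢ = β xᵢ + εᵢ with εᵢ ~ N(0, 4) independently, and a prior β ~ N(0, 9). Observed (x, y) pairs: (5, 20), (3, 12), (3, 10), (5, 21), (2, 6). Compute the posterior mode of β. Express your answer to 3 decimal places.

β̂_MAP = 3.906

log p(β | y) = −Σ(yᵢ − βxᵢ)²/(2·4) − β²/(2·9) + const.
Setting the derivative to zero: Σxᵢ(yᵢ − βxᵢ)/4 − β/9 = 0, so β = Σxᵢyᵢ / (Σxᵢ² + σ²/τ²).
Σxᵢyᵢ = 5·20 + 3·12 + 3·10 + 5·21 + 2·6 = 283; Σxᵢ² = 72; σ²/τ² = 4/9.
β̂_MAP = 283 / (72 + 4/9) = 283/(652/9) = 2547/652 ≈ 3.906.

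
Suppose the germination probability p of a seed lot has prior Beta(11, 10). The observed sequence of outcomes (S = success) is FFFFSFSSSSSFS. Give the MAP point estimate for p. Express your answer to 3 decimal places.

Prior: Beta(11, 10).
Data: 7 successes in 13 trials (from the sequence). The binomial likelihood contributes p^7(1−p)^6, so the posterior is Beta(11+7, 10+6) = Beta(18, 16).
For Beta(a, b) with a, b > 1 the mode is (a−1)/(a+b−2) = 17/32 ≈ 0.531.

p̂_MAP = 0.531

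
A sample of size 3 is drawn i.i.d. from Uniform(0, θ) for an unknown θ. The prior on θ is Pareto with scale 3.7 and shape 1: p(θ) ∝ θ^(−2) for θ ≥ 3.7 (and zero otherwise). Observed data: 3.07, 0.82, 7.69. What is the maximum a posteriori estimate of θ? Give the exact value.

θ̂_MAP = 7.69

The Uniform(0, θ) likelihood is θ^(−n) for θ ≥ max(xᵢ), zero otherwise. Here max(xᵢ) = 7.69.
Posterior ∝ θ^(−2) · θ^(−3) = θ^(−5) on θ ≥ max(3.7, 7.69) = 7.69.
This density is strictly decreasing in θ, so the posterior mode lies at the lower boundary of the support.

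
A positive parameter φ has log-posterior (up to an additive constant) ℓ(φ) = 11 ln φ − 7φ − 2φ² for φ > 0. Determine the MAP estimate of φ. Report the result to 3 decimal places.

ℓ'(φ) = 11/φ − 7 − 4φ. Setting this to zero and multiplying by φ: 4φ² + 7φ − 11 = 0.
φ = (−7 + √(7² + 4·4·11)) / (2·4) = (−7 + √225) / 8 = (−7 + 15)/8 = 1.
ℓ''(φ) = −11/φ² − 4 < 0, confirming a maximum.

φ̂_MAP = 1.000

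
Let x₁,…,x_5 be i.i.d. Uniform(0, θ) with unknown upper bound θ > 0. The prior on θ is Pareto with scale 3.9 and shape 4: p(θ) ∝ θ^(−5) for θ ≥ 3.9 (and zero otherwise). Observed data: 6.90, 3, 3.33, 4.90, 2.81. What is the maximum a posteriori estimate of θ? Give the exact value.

θ̂_MAP = 6.90

The Uniform(0, θ) likelihood is θ^(−n) for θ ≥ max(xᵢ), zero otherwise. Here max(xᵢ) = 6.90.
Posterior ∝ θ^(−5) · θ^(−5) = θ^(−10) on θ ≥ max(3.9, 6.90) = 6.90.
This density is strictly decreasing in θ, so the posterior mode lies at the lower boundary of the support.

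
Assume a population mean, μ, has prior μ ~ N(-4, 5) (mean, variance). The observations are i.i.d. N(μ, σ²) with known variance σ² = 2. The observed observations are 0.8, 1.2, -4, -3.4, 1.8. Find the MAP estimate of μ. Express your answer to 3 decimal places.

n = 5; x̄ = (0.8 + 1.2 + (-4) + (-3.4) + 1.8)/5 = -3.6/5 = -0.72.
For a Normal prior and Normal likelihood with known variance, the posterior is Normal; its mode equals its mean, the precision-weighted average.
Prior precision 1/σ₀² = 1/5 = 0.2; data precision n/σ² = 5/2 = 2.5.
μ̂ = (0.2·(-4) + 2.5·(-0.72)) / (0.2 + 2.5) = (-2.6)/2.7 = -26/27 ≈ -0.963.

μ̂_MAP = -0.963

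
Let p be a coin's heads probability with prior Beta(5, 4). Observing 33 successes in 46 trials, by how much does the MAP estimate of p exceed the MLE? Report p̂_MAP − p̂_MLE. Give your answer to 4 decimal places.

Posterior is Beta(38, 17); MAP = (38−1)/(55−2) = 37/53 ≈ 0.69811.
MLE ignores the prior: p̂_MLE = k/n = 33/46 ≈ 0.71739.
Difference = 37/53 − 33/46 = -47/2438 ≈ -0.0193.

MAP − MLE = -0.0193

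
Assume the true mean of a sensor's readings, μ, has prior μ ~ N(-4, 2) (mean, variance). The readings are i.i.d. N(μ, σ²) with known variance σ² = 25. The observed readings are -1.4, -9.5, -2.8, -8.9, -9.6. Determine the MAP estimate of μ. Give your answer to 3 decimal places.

μ̂_MAP = -4.697

n = 5; x̄ = ((-1.4) + (-9.5) + (-2.8) + (-8.9) + (-9.6))/5 = -32.2/5 = -6.44.
For a Normal prior and Normal likelihood with known variance, the posterior is Normal; its mode equals its mean, the precision-weighted average.
Prior precision 1/σ₀² = 1/2 = 0.5; data precision n/σ² = 5/25 = 0.2.
μ̂ = (0.5·(-4) + 0.2·(-6.44)) / (0.5 + 0.2) = (-3.288)/0.7 = -822/175 ≈ -4.697.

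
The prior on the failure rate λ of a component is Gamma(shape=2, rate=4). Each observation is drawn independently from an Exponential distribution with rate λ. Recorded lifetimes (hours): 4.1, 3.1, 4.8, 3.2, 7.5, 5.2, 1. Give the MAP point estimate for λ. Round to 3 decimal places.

The Exponential(rate=λ) likelihood is ∝ λ^n e^(−λΣtᵢ). Here n = 7 and Σtᵢ = 4.1 + 3.1 + 4.8 + 3.2 + 7.5 + 5.2 + 1 = 28.9.
Posterior ∝ λe^(−4λ) · λ^7e^(−28.9λ) = λ^8e^(−32.9λ), i.e. Gamma(9, 32.9).
Mode = (a−1)/b = 8/32.9 ≈ 0.243.

λ̂_MAP = 0.243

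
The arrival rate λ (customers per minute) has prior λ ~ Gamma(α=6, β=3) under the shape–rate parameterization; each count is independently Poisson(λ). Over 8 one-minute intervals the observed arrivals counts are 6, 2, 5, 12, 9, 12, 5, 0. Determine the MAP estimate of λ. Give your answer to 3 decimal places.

Σxᵢ = 6+2+5+12+9+12+5+0 = 51, with n = 8.
Posterior ∝ λ^5e^(−3λ) · λ^51e^(−8λ) = λ^56e^(−11λ), i.e. Gamma(shape=57, rate=11).
The mode of a Gamma(a, b) with a ≥ 1 (shape–rate) is (a−1)/b = 56/11 ≈ 5.091.

λ̂_MAP = 5.091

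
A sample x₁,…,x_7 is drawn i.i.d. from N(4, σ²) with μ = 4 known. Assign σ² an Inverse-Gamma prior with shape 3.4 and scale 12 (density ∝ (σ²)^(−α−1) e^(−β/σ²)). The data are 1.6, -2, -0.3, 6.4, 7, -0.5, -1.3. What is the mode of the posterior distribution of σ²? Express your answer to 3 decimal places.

σ̂²_MAP = 9.326

Sum of squared deviations about the known mean: SS = (1.6−4)² + (-2−4)² + (-0.3−4)² + (6.4−4)² + (7−4)² + (-0.5−4)² + (-1.3−4)² = 123.35.
The Normal likelihood contributes (σ²)^(−n/2) exp(−SS/(2σ²)), so the posterior is Inverse-Gamma(α + n/2, β + SS/2) = Inverse-Gamma(6.9, 73.675).
The mode of Inverse-Gamma(a, b) is b/(a+1) = 73.675/7.9 ≈ 9.326.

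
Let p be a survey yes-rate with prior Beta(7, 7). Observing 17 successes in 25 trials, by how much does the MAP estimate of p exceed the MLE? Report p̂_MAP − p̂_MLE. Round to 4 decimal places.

MAP − MLE = -0.0584

Posterior is Beta(24, 15); MAP = (24−1)/(39−2) = 23/37 ≈ 0.62162.
MLE ignores the prior: p̂_MLE = k/n = 17/25 ≈ 0.68000.
Difference = 23/37 − 17/25 = -54/925 ≈ -0.0584.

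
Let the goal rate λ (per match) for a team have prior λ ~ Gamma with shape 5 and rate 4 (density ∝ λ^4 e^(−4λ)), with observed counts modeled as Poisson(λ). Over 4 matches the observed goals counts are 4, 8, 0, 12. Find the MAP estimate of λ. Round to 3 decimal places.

Σxᵢ = 4+8+0+12 = 24, with n = 4.
Posterior ∝ λ^4e^(−4λ) · λ^24e^(−4λ) = λ^28e^(−8λ), i.e. Gamma(shape=29, rate=8).
The mode of a Gamma(a, b) with a ≥ 1 (shape–rate) is (a−1)/b = 28/8 ≈ 3.500.

λ̂_MAP = 3.500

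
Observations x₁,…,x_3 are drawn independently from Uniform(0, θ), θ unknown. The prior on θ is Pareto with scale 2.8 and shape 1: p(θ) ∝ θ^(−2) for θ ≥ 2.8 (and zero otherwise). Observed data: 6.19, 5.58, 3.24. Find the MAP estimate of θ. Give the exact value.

The Uniform(0, θ) likelihood is θ^(−n) for θ ≥ max(xᵢ), zero otherwise. Here max(xᵢ) = 6.19.
Posterior ∝ θ^(−2) · θ^(−3) = θ^(−5) on θ ≥ max(2.8, 6.19) = 6.19.
This density is strictly decreasing in θ, so the posterior mode lies at the lower boundary of the support.

θ̂_MAP = 6.19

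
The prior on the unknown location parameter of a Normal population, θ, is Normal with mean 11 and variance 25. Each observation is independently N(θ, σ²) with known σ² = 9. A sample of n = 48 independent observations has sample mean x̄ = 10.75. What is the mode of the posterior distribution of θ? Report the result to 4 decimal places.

θ̂_MAP = 10.7519

n = 48, x̄ = 10.75.
For a Normal prior and Normal likelihood with known variance, the posterior is Normal; its mode equals its mean, the precision-weighted average.
Prior precision 1/σ₀² = 1/25 = 0.04; data precision n/σ² = 48/9 = 16/3.
θ̂ = (0.04·11 + (16/3)·10.75) / (0.04 + 16/3) = (4333/75)/(403/75) = 4333/403 ≈ 10.7519.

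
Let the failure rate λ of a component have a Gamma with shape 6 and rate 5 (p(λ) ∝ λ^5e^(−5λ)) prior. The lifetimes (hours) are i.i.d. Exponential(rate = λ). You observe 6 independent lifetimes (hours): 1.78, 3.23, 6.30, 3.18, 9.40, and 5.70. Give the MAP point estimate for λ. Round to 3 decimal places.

The Exponential(rate=λ) likelihood is ∝ λ^n e^(−λΣtᵢ). Here n = 6 and Σtᵢ = 1.78 + 3.23 + 6.30 + 3.18 + 9.40 + 5.70 = 29.59.
Posterior ∝ λ^5e^(−5λ) · λ^6e^(−29.59λ) = λ^11e^(−34.59λ), i.e. Gamma(12, 34.59).
Mode = (a−1)/b = 11/34.59 ≈ 0.318.

λ̂_MAP = 0.318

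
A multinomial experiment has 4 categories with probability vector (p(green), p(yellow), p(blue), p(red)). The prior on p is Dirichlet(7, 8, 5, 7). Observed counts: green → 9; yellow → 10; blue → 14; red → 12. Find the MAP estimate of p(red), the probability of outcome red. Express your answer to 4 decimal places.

MAP estimate of p(red) = 0.2647

The posterior is Dirichlet(αᵢ + nᵢ) = Dirichlet(16, 18, 19, 19).
For a Dirichlet(a₁,…,a_K) with all aᵢ > 1, the mode has j-th component (aⱼ − 1)/(Σaᵢ − K).
Here Σaᵢ = 72 and K = 4, so p(red) = (19 − 1)/(72 − 4) = 18/68 ≈ 0.2647.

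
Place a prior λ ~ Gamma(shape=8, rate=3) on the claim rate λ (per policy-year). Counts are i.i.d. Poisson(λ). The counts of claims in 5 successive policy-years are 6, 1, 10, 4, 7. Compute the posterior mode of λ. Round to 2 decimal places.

λ̂_MAP = 4.38

Σxᵢ = 6+1+10+4+7 = 28, with n = 5.
Posterior ∝ λ^7e^(−3λ) · λ^28e^(−5λ) = λ^35e^(−8λ), i.e. Gamma(shape=36, rate=8).
The mode of a Gamma(a, b) with a ≥ 1 (shape–rate) is (a−1)/b = 35/8 ≈ 4.38.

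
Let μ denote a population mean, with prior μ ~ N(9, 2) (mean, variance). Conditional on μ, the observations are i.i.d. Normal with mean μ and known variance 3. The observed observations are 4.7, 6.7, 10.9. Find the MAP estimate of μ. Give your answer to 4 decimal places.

μ̂_MAP = 7.9556

n = 3; x̄ = (4.7 + 6.7 + 10.9)/3 = 22.3/3 = 223/30 ≈ 7.4333.
For a Normal prior and Normal likelihood with known variance, the posterior is Normal; its mode equals its mean, the precision-weighted average.
Prior precision 1/σ₀² = 1/2 = 0.5; data precision n/σ² = 3/3 = 1.
μ̂ = (0.5·9 + 1·(223/30)) / (0.5 + 1) = (179/15)/1.5 = 358/45 ≈ 7.9556.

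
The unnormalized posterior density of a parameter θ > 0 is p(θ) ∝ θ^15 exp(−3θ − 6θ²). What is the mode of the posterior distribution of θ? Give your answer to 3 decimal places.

θ̂_MAP = 1.000

ℓ'(θ) = 15/θ − 3 − 12θ. Setting this to zero and multiplying by θ: 12θ² + 3θ − 15 = 0.
θ = (−3 + √(3² + 4·12·15)) / (2·12) = (−3 + √729) / 24 = (−3 + 27)/24 = 1.
ℓ''(θ) = −15/θ² − 12 < 0, confirming a maximum.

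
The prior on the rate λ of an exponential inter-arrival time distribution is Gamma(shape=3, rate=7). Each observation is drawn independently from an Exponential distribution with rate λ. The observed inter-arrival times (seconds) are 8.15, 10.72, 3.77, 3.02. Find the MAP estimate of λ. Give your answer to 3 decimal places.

λ̂_MAP = 0.184

The Exponential(rate=λ) likelihood is ∝ λ^n e^(−λΣtᵢ). Here n = 4 and Σtᵢ = 8.15 + 10.72 + 3.77 + 3.02 = 25.66.
Posterior ∝ λ^2e^(−7λ) · λ^4e^(−25.66λ) = λ^6e^(−32.66λ), i.e. Gamma(7, 32.66).
Mode = (a−1)/b = 6/32.66 ≈ 0.184.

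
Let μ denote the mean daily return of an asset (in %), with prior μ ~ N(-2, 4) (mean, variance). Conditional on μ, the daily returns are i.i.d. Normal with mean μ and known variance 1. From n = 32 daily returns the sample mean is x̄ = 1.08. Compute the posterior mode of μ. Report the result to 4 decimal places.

μ̂_MAP = 1.0561

n = 32, x̄ = 1.08.
For a Normal prior and Normal likelihood with known variance, the posterior is Normal; its mode equals its mean, the precision-weighted average.
Prior precision 1/σ₀² = 1/4 = 0.25; data precision n/σ² = 32/1 = 32.
μ̂ = (0.25·(-2) + 32·1.08) / (0.25 + 32) = 34.06/32.25 = 3406/3225 ≈ 1.0561.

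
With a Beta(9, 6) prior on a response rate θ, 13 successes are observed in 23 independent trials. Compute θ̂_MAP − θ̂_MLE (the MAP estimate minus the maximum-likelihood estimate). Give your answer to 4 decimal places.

Posterior is Beta(22, 16); MAP = (22−1)/(38−2) = 21/36 ≈ 0.58333.
MLE ignores the prior: θ̂_MLE = k/n = 13/23 ≈ 0.56522.
Difference = 21/36 − 13/23 = 5/276 ≈ 0.0181.

MAP − MLE = 0.0181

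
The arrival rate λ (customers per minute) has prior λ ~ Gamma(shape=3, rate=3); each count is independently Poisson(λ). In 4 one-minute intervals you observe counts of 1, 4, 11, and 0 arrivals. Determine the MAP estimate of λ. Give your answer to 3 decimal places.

λ̂_MAP = 2.571

Σxᵢ = 1+4+11+0 = 16, with n = 4.
Posterior ∝ λ^2e^(−3λ) · λ^16e^(−4λ) = λ^18e^(−7λ), i.e. Gamma(shape=19, rate=7).
The mode of a Gamma(a, b) with a ≥ 1 (shape–rate) is (a−1)/b = 18/7 ≈ 2.571.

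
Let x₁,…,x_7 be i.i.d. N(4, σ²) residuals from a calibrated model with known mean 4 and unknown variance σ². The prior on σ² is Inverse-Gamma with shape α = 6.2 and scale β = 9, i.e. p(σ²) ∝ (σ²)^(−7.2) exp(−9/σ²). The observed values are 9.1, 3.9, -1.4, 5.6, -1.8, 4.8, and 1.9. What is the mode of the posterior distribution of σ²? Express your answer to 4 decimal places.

σ̂²_MAP = 5.3472

Sum of squared deviations about the known mean: SS = (9.1−4)² + (3.9−4)² + (-1.4−4)² + (5.6−4)² + (-1.8−4)² + (4.8−4)² + (1.9−4)² = 96.43.
The Normal likelihood contributes (σ²)^(−n/2) exp(−SS/(2σ²)), so the posterior is Inverse-Gamma(α + n/2, β + SS/2) = Inverse-Gamma(9.7, 57.215).
The mode of Inverse-Gamma(a, b) is b/(a+1) = 57.215/10.7 ≈ 5.3472.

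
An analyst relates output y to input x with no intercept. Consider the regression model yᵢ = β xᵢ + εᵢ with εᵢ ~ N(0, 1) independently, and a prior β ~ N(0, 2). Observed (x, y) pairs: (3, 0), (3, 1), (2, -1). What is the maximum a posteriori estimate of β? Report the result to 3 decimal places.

β̂_MAP = 0.044

log p(β | y) = −Σ(yᵢ − βxᵢ)²/(2·1) − β²/(2·2) + const.
Setting the derivative to zero: Σxᵢ(yᵢ − βxᵢ)/1 − β/2 = 0, so β = Σxᵢyᵢ / (Σxᵢ² + σ²/τ²).
Σxᵢyᵢ = 3·0 + 3·1 + 2·(-1) = 1; Σxᵢ² = 22; σ²/τ² = 0.5.
β̂_MAP = 1 / (22 + 0.5) = 1/22.5 ≈ 0.044.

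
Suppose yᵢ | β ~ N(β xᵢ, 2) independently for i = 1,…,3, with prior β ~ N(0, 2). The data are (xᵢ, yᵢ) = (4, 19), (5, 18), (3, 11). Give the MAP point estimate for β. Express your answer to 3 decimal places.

β̂_MAP = 3.902

log p(β | y) = −Σ(yᵢ − βxᵢ)²/(2·2) − β²/(2·2) + const.
Setting the derivative to zero: Σxᵢ(yᵢ − βxᵢ)/2 − β/2 = 0, so β = Σxᵢyᵢ / (Σxᵢ² + σ²/τ²).
Σxᵢyᵢ = 4·19 + 5·18 + 3·11 = 199; Σxᵢ² = 50; σ²/τ² = 1.
β̂_MAP = 199 / (50 + 1) = 199/51 ≈ 3.902.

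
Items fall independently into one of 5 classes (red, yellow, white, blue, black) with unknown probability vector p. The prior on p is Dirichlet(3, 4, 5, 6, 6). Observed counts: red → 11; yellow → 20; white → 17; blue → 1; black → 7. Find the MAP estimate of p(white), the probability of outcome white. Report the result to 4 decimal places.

The posterior is Dirichlet(αᵢ + nᵢ) = Dirichlet(14, 24, 22, 7, 13).
For a Dirichlet(a₁,…,a_K) with all aᵢ > 1, the mode has j-th component (aⱼ − 1)/(Σaᵢ − K).
Here Σaᵢ = 80 and K = 5, so p(white) = (22 − 1)/(80 − 5) = 21/75 ≈ 0.2800.

MAP estimate of p(white) = 0.2800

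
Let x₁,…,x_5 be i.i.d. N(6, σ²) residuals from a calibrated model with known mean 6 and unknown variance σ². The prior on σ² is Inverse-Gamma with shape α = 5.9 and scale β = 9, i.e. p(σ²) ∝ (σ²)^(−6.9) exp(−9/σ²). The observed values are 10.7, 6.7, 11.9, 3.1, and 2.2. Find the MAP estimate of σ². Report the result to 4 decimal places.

Sum of squared deviations about the known mean: SS = (10.7−6)² + (6.7−6)² + (11.9−6)² + (3.1−6)² + (2.2−6)² = 80.24.
The Normal likelihood contributes (σ²)^(−n/2) exp(−SS/(2σ²)), so the posterior is Inverse-Gamma(α + n/2, β + SS/2) = Inverse-Gamma(8.4, 49.12).
The mode of Inverse-Gamma(a, b) is b/(a+1) = 49.12/9.4 ≈ 5.2255.

σ̂²_MAP = 5.2255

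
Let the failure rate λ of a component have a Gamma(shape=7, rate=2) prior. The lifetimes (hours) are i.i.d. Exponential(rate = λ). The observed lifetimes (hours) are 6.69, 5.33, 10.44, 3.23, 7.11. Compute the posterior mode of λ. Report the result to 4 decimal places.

The Exponential(rate=λ) likelihood is ∝ λ^n e^(−λΣtᵢ). Here n = 5 and Σtᵢ = 6.69 + 5.33 + 10.44 + 3.23 + 7.11 = 32.80.
Posterior ∝ λ^6e^(−2λ) · λ^5e^(−32.80λ) = λ^11e^(−34.80λ), i.e. Gamma(12, 34.80).
Mode = (a−1)/b = 11/34.80 ≈ 0.3161.

λ̂_MAP = 0.3161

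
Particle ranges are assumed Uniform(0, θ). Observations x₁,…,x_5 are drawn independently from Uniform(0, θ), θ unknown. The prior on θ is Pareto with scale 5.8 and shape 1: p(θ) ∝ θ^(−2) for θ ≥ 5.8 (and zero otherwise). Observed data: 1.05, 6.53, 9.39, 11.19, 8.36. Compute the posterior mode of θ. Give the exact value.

The Uniform(0, θ) likelihood is θ^(−n) for θ ≥ max(xᵢ), zero otherwise. Here max(xᵢ) = 11.19.
Posterior ∝ θ^(−2) · θ^(−5) = θ^(−7) on θ ≥ max(5.8, 11.19) = 11.19.
This density is strictly decreasing in θ, so the posterior mode lies at the lower boundary of the support.

θ̂_MAP = 11.19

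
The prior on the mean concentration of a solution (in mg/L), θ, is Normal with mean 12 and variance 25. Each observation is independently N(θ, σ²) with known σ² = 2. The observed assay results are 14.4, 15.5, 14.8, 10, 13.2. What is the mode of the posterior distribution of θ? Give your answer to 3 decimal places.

θ̂_MAP = 13.555

n = 5; x̄ = (14.4 + 15.5 + 14.8 + 10 + 13.2)/5 = 67.9/5 = 13.58.
For a Normal prior and Normal likelihood with known variance, the posterior is Normal; its mode equals its mean, the precision-weighted average.
Prior precision 1/σ₀² = 1/25 = 0.04; data precision n/σ² = 5/2 = 2.5.
θ̂ = (0.04·12 + 2.5·13.58) / (0.04 + 2.5) = 34.43/2.54 = 3443/254 ≈ 13.555.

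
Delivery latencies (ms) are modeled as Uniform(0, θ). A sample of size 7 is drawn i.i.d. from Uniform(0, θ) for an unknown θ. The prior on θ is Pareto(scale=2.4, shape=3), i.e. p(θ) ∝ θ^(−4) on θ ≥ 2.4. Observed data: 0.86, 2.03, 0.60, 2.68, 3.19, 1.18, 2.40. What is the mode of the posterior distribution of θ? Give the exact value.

θ̂_MAP = 3.19

The Uniform(0, θ) likelihood is θ^(−n) for θ ≥ max(xᵢ), zero otherwise. Here max(xᵢ) = 3.19.
Posterior ∝ θ^(−4) · θ^(−7) = θ^(−11) on θ ≥ max(2.4, 3.19) = 3.19.
This density is strictly decreasing in θ, so the posterior mode lies at the lower boundary of the support.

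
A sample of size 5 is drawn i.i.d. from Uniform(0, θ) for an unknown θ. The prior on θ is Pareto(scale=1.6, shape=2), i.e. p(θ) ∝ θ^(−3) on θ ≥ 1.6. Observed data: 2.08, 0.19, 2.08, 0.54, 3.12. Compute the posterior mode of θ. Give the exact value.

θ̂_MAP = 3.12

The Uniform(0, θ) likelihood is θ^(−n) for θ ≥ max(xᵢ), zero otherwise. Here max(xᵢ) = 3.12.
Posterior ∝ θ^(−3) · θ^(−5) = θ^(−8) on θ ≥ max(1.6, 3.12) = 3.12.
This density is strictly decreasing in θ, so the posterior mode lies at the lower boundary of the support.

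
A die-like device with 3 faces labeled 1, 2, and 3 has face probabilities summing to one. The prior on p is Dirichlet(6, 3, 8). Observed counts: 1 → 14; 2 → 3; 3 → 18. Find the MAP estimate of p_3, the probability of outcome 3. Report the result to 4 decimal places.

MAP estimate: 0.5102

The posterior is Dirichlet(αᵢ + nᵢ) = Dirichlet(20, 6, 26).
For a Dirichlet(a₁,…,a_K) with all aᵢ > 1, the mode has j-th component (aⱼ − 1)/(Σaᵢ − K).
Here Σaᵢ = 52 and K = 3, so p_3 = (26 − 1)/(52 − 3) = 25/49 ≈ 0.5102.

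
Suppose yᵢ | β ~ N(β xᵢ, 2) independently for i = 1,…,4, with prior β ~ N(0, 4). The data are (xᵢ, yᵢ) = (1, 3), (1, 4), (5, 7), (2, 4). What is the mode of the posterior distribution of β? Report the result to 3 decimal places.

β̂_MAP = 1.587

log p(β | y) = −Σ(yᵢ − βxᵢ)²/(2·2) − β²/(2·4) + const.
Setting the derivative to zero: Σxᵢ(yᵢ − βxᵢ)/2 − β/4 = 0, so β = Σxᵢyᵢ / (Σxᵢ² + σ²/τ²).
Σxᵢyᵢ = 1·3 + 1·4 + 5·7 + 2·4 = 50; Σxᵢ² = 31; σ²/τ² = 0.5.
β̂_MAP = 50 / (31 + 0.5) = 50/31.5 ≈ 1.587.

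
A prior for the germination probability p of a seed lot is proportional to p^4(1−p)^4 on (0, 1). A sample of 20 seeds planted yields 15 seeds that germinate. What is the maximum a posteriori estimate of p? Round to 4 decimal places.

p̂_MAP = 0.6786

The prior density ∝ p^4(1−p)^4 is the kernel of Beta(5, 5).
Data: 15 successes in 20 trials. The binomial likelihood contributes p^15(1−p)^5, so the posterior is Beta(5+15, 5+5) = Beta(20, 10).
For Beta(a, b) with a, b > 1 the mode is (a−1)/(a+b−2) = 19/28 ≈ 0.6786.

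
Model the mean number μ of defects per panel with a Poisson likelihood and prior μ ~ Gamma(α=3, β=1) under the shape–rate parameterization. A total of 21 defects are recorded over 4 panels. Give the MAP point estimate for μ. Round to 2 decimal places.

Σxᵢ = 21, n = 4.
Posterior ∝ μ^2e^(−1μ) · μ^21e^(−4μ) = μ^23e^(−5μ), i.e. Gamma(shape=24, rate=5).
The mode of a Gamma(a, b) with a ≥ 1 (shape–rate) is (a−1)/b = 23/5 ≈ 4.60.

μ̂_MAP = 4.60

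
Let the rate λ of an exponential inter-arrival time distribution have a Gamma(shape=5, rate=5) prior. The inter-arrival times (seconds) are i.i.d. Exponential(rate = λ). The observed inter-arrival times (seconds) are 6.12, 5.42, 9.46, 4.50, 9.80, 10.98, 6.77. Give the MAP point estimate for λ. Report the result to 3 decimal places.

λ̂_MAP = 0.189

The Exponential(rate=λ) likelihood is ∝ λ^n e^(−λΣtᵢ). Here n = 7 and Σtᵢ = 6.12 + 5.42 + 9.46 + 4.50 + 9.80 + 10.98 + 6.77 = 53.05.
Posterior ∝ λ^4e^(−5λ) · λ^7e^(−53.05λ) = λ^11e^(−58.05λ), i.e. Gamma(12, 58.05).
Mode = (a−1)/b = 11/58.05 ≈ 0.189.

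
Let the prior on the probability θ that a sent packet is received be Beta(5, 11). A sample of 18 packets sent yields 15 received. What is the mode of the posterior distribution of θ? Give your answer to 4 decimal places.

Prior: Beta(5, 11).
Data: 15 successes in 18 trials. The binomial likelihood contributes θ^15(1−θ)^3, so the posterior is Beta(5+15, 11+3) = Beta(20, 14).
For Beta(a, b) with a, b > 1 the mode is (a−1)/(a+b−2) = 19/32 ≈ 0.5938.

θ̂_MAP = 0.5938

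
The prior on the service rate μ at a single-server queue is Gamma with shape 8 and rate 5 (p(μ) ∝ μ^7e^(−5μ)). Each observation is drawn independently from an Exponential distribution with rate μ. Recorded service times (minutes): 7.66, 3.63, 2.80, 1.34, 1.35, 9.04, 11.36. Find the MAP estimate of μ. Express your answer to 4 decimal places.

The Exponential(rate=μ) likelihood is ∝ μ^n e^(−μΣtᵢ). Here n = 7 and Σtᵢ = 7.66 + 3.63 + 2.80 + 1.34 + 1.35 + 9.04 + 11.36 = 37.18.
Posterior ∝ μ^7e^(−5μ) · μ^7e^(−37.18μ) = μ^14e^(−42.18μ), i.e. Gamma(15, 42.18).
Mode = (a−1)/b = 14/42.18 ≈ 0.3319.

μ̂_MAP = 0.3319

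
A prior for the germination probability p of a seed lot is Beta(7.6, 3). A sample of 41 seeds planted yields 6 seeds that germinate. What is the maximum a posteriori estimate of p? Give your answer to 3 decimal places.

p̂_MAP = 0.254

Prior: Beta(7.6, 3).
Data: 6 successes in 41 trials. The binomial likelihood contributes p^6(1−p)^35, so the posterior is Beta(7.6+6, 3+35) = Beta(13.6, 38).
For Beta(a, b) with a, b > 1 the mode is (a−1)/(a+b−2) = 12.6/49.6 ≈ 0.254.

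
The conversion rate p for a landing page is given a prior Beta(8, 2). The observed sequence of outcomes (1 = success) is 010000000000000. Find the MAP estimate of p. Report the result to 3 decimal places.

Prior: Beta(8, 2).
Data: 1 success in 15 trials (from the sequence). The binomial likelihood contributes p(1−p)^14, so the posterior is Beta(8+1, 2+14) = Beta(9, 16).
For Beta(a, b) with a, b > 1 the mode is (a−1)/(a+b−2) = 8/23 ≈ 0.348.

p̂_MAP = 0.348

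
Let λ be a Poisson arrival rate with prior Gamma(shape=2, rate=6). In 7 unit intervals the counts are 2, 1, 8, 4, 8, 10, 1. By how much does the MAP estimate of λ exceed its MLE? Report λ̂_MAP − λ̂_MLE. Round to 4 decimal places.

Σxᵢ = 34. Posterior is Gamma(36, 13); MAP = (36−1)/13 = 35/13 ≈ 2.69231.
MLE = x̄ = 34/7 ≈ 4.85714.
Difference = 35/13 − 34/7 = -197/91 ≈ -2.1648.

MAP − MLE = -2.1648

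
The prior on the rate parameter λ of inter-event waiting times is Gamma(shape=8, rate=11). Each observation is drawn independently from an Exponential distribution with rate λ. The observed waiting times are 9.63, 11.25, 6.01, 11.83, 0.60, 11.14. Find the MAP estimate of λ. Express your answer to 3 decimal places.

λ̂_MAP = 0.212

The Exponential(rate=λ) likelihood is ∝ λ^n e^(−λΣtᵢ). Here n = 6 and Σtᵢ = 9.63 + 11.25 + 6.01 + 11.83 + 0.60 + 11.14 = 50.46.
Posterior ∝ λ^7e^(−11λ) · λ^6e^(−50.46λ) = λ^13e^(−61.46λ), i.e. Gamma(14, 61.46).
Mode = (a−1)/b = 13/61.46 ≈ 0.212.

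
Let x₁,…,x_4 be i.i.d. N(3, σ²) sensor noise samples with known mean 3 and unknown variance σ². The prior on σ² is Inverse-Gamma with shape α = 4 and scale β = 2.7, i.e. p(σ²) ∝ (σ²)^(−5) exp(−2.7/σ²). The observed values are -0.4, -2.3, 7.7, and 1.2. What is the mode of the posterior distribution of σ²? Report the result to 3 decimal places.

Sum of squared deviations about the known mean: SS = (-0.4−3)² + (-2.3−3)² + (7.7−3)² + (1.2−3)² = 64.98.
The Normal likelihood contributes (σ²)^(−n/2) exp(−SS/(2σ²)), so the posterior is Inverse-Gamma(α + n/2, β + SS/2) = Inverse-Gamma(6, 35.19).
The mode of Inverse-Gamma(a, b) is b/(a+1) = 35.19/7 ≈ 5.027.

σ̂²_MAP = 5.027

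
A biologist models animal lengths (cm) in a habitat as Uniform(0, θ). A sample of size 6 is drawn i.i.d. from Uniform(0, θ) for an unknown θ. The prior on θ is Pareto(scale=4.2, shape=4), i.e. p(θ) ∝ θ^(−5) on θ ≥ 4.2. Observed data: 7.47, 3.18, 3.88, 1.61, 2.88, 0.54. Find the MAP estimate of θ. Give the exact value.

The Uniform(0, θ) likelihood is θ^(−n) for θ ≥ max(xᵢ), zero otherwise. Here max(xᵢ) = 7.47.
Posterior ∝ θ^(−5) · θ^(−6) = θ^(−11) on θ ≥ max(4.2, 7.47) = 7.47.
This density is strictly decreasing in θ, so the posterior mode lies at the lower boundary of the support.

θ̂_MAP = 7.47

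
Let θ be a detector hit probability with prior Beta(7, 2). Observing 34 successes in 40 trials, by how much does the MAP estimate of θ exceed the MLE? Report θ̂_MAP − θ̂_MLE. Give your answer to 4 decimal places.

MAP − MLE = 0.0011

Posterior is Beta(41, 8); MAP = (41−1)/(49−2) = 40/47 ≈ 0.85106.
MLE ignores the prior: θ̂_MLE = k/n = 34/40 ≈ 0.85000.
Difference = 40/47 − 34/40 = 1/940 ≈ 0.0011.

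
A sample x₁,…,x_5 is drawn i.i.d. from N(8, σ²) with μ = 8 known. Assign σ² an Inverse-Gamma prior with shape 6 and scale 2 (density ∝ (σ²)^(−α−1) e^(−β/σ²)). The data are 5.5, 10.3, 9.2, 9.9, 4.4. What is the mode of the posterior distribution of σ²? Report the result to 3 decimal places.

Sum of squared deviations about the known mean: SS = (5.5−8)² + (10.3−8)² + (9.2−8)² + (9.9−8)² + (4.4−8)² = 29.55.
The Normal likelihood contributes (σ²)^(−n/2) exp(−SS/(2σ²)), so the posterior is Inverse-Gamma(α + n/2, β + SS/2) = Inverse-Gamma(8.5, 16.775).
The mode of Inverse-Gamma(a, b) is b/(a+1) = 16.775/9.5 ≈ 1.766.

σ̂²_MAP = 1.766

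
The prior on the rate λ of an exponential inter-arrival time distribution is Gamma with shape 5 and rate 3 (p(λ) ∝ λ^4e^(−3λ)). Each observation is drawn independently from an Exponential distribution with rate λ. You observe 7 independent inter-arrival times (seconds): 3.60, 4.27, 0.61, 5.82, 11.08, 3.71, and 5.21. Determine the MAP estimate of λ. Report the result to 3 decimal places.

λ̂_MAP = 0.295

The Exponential(rate=λ) likelihood is ∝ λ^n e^(−λΣtᵢ). Here n = 7 and Σtᵢ = 3.60 + 4.27 + 0.61 + 5.82 + 11.08 + 3.71 + 5.21 = 34.30.
Posterior ∝ λ^4e^(−3λ) · λ^7e^(−34.30λ) = λ^11e^(−37.30λ), i.e. Gamma(12, 37.30).
Mode = (a−1)/b = 11/37.30 ≈ 0.295.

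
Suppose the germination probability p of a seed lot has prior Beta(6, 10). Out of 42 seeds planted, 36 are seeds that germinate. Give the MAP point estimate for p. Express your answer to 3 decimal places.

p̂_MAP = 0.732

Prior: Beta(6, 10).
Data: 36 successes in 42 trials. The binomial likelihood contributes p^36(1−p)^6, so the posterior is Beta(6+36, 10+6) = Beta(42, 16).
For Beta(a, b) with a, b > 1 the mode is (a−1)/(a+b−2) = 41/56 ≈ 0.732.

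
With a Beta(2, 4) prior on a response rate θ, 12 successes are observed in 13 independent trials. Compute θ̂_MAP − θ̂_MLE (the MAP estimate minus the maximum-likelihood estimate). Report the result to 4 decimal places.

MAP − MLE = -0.1584

Posterior is Beta(14, 5); MAP = (14−1)/(19−2) = 13/17 ≈ 0.76471.
MLE ignores the prior: θ̂_MLE = k/n = 12/13 ≈ 0.92308.
Difference = 13/17 − 12/13 = -35/221 ≈ -0.1584.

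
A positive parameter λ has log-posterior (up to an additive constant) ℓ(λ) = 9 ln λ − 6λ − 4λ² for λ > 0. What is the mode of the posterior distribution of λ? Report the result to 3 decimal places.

λ̂_MAP = 0.750

ℓ'(λ) = 9/λ − 6 − 8λ. Setting this to zero and multiplying by λ: 8λ² + 6λ − 9 = 0.
λ = (−6 + √(6² + 4·8·9)) / (2·8) = (−6 + √324) / 16 = (−6 + 18)/16 = 3/4.
ℓ''(λ) = −9/λ² − 8 < 0, confirming a maximum.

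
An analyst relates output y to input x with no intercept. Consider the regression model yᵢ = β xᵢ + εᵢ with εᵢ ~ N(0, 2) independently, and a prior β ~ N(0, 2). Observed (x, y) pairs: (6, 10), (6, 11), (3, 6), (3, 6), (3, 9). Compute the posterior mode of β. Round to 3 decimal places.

log p(β | y) = −Σ(yᵢ − βxᵢ)²/(2·2) − β²/(2·2) + const.
Setting the derivative to zero: Σxᵢ(yᵢ − βxᵢ)/2 − β/2 = 0, so β = Σxᵢyᵢ / (Σxᵢ² + σ²/τ²).
Σxᵢyᵢ = 6·10 + 6·11 + 3·6 + 3·6 + 3·9 = 189; Σxᵢ² = 99; σ²/τ² = 1.
β̂_MAP = 189 / (99 + 1) = 189/100 ≈ 1.890.

β̂_MAP = 1.890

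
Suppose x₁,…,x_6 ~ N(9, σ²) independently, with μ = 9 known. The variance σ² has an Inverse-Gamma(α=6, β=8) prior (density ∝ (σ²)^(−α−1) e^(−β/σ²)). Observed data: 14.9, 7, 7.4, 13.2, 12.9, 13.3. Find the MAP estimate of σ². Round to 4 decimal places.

Sum of squared deviations about the known mean: SS = (14.9−9)² + (7−9)² + (7.4−9)² + (13.2−9)² + (12.9−9)² + (13.3−9)² = 92.71.
The Normal likelihood contributes (σ²)^(−n/2) exp(−SS/(2σ²)), so the posterior is Inverse-Gamma(α + n/2, β + SS/2) = Inverse-Gamma(9, 54.355).
The mode of Inverse-Gamma(a, b) is b/(a+1) = 54.355/10 ≈ 5.4355.

σ̂²_MAP = 5.4355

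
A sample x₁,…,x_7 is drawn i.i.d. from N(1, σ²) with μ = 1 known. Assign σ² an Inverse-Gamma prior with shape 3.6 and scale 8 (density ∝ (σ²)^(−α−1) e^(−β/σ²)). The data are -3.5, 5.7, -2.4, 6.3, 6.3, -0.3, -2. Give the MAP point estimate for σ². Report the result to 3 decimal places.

σ̂²_MAP = 8.443

Sum of squared deviations about the known mean: SS = (-3.5−1)² + (5.7−1)² + (-2.4−1)² + (6.3−1)² + (6.3−1)² + (-0.3−1)² + (-2−1)² = 120.77.
The Normal likelihood contributes (σ²)^(−n/2) exp(−SS/(2σ²)), so the posterior is Inverse-Gamma(α + n/2, β + SS/2) = Inverse-Gamma(7.1, 68.385).
The mode of Inverse-Gamma(a, b) is b/(a+1) = 68.385/8.1 ≈ 8.443.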